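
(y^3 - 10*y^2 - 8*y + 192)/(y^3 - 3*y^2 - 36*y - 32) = (y - 6)/(y + 1)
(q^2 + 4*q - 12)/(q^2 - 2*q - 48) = (q - 2)/(q - 8)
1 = 1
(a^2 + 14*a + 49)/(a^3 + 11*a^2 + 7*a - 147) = 1/(a - 3)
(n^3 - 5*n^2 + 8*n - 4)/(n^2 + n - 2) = (n^2 - 4*n + 4)/(n + 2)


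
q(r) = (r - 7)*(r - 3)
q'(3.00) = -4.00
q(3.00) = 0.00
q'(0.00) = -10.00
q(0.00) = 21.00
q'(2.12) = -5.76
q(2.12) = 4.29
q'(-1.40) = -12.80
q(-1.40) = 36.96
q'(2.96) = -4.08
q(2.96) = 0.16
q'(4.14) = -1.72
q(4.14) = -3.26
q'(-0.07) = -10.14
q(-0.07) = 21.70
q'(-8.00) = -26.00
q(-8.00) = 165.00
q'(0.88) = -8.24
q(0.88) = 12.97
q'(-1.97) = -13.94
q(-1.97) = 44.58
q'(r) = 2*r - 10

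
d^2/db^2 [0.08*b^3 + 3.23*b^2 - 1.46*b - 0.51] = 0.48*b + 6.46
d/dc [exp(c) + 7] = exp(c)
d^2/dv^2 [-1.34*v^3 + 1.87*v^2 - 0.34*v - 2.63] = 3.74 - 8.04*v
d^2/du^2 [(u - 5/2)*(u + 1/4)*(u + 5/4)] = 6*u - 2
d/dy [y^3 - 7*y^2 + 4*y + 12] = 3*y^2 - 14*y + 4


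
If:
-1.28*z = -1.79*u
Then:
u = 0.715083798882682*z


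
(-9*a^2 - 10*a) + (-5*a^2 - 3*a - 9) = -14*a^2 - 13*a - 9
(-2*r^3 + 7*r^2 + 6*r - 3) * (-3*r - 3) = 6*r^4 - 15*r^3 - 39*r^2 - 9*r + 9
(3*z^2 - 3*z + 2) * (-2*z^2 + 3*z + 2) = -6*z^4 + 15*z^3 - 7*z^2 + 4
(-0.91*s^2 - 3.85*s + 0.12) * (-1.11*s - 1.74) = 1.0101*s^3 + 5.8569*s^2 + 6.5658*s - 0.2088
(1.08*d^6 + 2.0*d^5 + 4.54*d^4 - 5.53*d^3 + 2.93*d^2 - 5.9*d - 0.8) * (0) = 0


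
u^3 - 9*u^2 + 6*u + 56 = (u - 7)*(u - 4)*(u + 2)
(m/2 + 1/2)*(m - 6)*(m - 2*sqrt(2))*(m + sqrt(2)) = m^4/2 - 5*m^3/2 - sqrt(2)*m^3/2 - 5*m^2 + 5*sqrt(2)*m^2/2 + 3*sqrt(2)*m + 10*m + 12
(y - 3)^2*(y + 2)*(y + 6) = y^4 + 2*y^3 - 27*y^2 + 108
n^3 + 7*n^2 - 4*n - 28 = (n - 2)*(n + 2)*(n + 7)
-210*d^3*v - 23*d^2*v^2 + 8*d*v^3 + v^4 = v*(-5*d + v)*(6*d + v)*(7*d + v)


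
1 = 1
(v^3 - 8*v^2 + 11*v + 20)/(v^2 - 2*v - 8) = (v^2 - 4*v - 5)/(v + 2)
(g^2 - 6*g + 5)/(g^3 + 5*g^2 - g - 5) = (g - 5)/(g^2 + 6*g + 5)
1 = 1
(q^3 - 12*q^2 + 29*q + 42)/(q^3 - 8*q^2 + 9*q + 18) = (q - 7)/(q - 3)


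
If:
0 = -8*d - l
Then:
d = -l/8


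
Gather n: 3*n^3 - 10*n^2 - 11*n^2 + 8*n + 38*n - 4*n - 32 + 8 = 3*n^3 - 21*n^2 + 42*n - 24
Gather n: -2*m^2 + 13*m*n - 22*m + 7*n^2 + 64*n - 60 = -2*m^2 - 22*m + 7*n^2 + n*(13*m + 64) - 60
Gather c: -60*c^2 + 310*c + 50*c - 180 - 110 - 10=-60*c^2 + 360*c - 300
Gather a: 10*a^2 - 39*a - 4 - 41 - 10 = 10*a^2 - 39*a - 55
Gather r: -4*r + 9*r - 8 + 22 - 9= 5*r + 5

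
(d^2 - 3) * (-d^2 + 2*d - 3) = -d^4 + 2*d^3 - 6*d + 9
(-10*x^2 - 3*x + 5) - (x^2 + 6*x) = -11*x^2 - 9*x + 5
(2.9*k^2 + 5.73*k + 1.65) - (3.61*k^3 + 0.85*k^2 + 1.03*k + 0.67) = -3.61*k^3 + 2.05*k^2 + 4.7*k + 0.98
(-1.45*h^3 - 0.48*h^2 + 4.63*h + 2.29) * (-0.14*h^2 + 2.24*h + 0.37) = 0.203*h^5 - 3.1808*h^4 - 2.2599*h^3 + 9.873*h^2 + 6.8427*h + 0.8473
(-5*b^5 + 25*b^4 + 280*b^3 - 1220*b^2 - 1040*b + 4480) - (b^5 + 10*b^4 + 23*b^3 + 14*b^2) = -6*b^5 + 15*b^4 + 257*b^3 - 1234*b^2 - 1040*b + 4480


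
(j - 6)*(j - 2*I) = j^2 - 6*j - 2*I*j + 12*I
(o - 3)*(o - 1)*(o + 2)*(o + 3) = o^4 + o^3 - 11*o^2 - 9*o + 18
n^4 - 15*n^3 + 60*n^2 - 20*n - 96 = (n - 8)*(n - 6)*(n - 2)*(n + 1)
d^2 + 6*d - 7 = (d - 1)*(d + 7)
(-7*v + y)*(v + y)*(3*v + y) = -21*v^3 - 25*v^2*y - 3*v*y^2 + y^3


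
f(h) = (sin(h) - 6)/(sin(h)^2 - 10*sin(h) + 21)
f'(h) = (-2*sin(h)*cos(h) + 10*cos(h))*(sin(h) - 6)/(sin(h)^2 - 10*sin(h) + 21)^2 + cos(h)/(sin(h)^2 - 10*sin(h) + 21)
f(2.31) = -0.37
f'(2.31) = 0.10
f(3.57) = -0.25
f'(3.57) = 0.06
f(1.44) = -0.42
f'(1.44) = -0.03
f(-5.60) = -0.36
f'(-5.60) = -0.11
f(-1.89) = -0.22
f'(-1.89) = 0.02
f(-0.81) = -0.23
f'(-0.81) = -0.04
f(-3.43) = -0.31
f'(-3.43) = 0.10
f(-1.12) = -0.22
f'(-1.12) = -0.02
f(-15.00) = -0.24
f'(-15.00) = 0.05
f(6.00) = -0.26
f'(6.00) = -0.07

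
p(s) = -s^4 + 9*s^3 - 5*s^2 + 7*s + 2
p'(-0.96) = 45.02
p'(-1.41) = 85.99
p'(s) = -4*s^3 + 27*s^2 - 10*s + 7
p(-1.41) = -46.99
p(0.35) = 4.21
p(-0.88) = -14.76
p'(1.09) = 23.00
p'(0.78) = 13.73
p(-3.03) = -399.77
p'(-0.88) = 39.43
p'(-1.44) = 89.33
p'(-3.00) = 388.00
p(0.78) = 8.32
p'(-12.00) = 10927.00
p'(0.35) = 6.64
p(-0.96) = -18.14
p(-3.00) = -388.00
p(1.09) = 13.93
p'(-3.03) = 396.46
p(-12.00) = -37090.00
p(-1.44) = -49.62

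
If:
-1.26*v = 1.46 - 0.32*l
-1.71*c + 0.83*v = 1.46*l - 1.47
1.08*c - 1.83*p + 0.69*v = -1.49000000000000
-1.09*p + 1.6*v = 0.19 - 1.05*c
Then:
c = -351.29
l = 481.28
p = -160.86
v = 121.07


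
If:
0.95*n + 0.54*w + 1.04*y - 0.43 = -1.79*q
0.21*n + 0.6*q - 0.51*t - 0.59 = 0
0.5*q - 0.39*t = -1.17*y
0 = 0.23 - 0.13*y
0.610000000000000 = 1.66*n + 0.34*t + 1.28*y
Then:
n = 6.91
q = -34.27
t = -38.62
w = 98.81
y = 1.77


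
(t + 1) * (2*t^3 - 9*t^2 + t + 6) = 2*t^4 - 7*t^3 - 8*t^2 + 7*t + 6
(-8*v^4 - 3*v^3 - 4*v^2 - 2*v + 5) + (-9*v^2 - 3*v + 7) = -8*v^4 - 3*v^3 - 13*v^2 - 5*v + 12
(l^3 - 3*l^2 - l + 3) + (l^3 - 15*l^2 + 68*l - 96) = 2*l^3 - 18*l^2 + 67*l - 93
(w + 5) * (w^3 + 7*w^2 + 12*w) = w^4 + 12*w^3 + 47*w^2 + 60*w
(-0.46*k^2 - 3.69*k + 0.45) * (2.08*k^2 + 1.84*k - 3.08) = -0.9568*k^4 - 8.5216*k^3 - 4.4368*k^2 + 12.1932*k - 1.386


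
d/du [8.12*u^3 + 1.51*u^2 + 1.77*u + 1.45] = 24.36*u^2 + 3.02*u + 1.77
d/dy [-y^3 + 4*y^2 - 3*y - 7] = -3*y^2 + 8*y - 3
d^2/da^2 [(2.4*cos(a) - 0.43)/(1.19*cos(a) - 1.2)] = (2.818277*sin(a)^2 - 2.84196*cos(a) + 2.818277)/(1.685159*cos(a)^3 - 5.09796*cos(a)^2 + 5.1408*cos(a) - 1.728)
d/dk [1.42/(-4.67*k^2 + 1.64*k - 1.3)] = (13.2628*k - 2.3288)/(4.67*k^2 - 1.64*k + 1.3)^2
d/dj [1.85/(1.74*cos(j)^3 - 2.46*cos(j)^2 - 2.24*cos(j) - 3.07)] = (9.657*cos(j)^2 - 9.102*cos(j) - 4.144)*sin(j)/(-1.74*cos(j)^3 + 2.46*cos(j)^2 + 2.24*cos(j) + 3.07)^2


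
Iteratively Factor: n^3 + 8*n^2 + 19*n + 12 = (n + 1)*(n^2 + 7*n + 12) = (n + 1)*(n + 3)*(n + 4)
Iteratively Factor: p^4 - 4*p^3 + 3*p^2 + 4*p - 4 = (p - 1)*(p^3 - 3*p^2 + 4) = (p - 2)*(p - 1)*(p^2 - p - 2) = (p - 2)*(p - 1)*(p + 1)*(p - 2)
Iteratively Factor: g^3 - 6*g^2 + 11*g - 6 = (g - 2)*(g^2 - 4*g + 3) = (g - 3)*(g - 2)*(g - 1)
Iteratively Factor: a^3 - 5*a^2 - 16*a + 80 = (a - 4)*(a^2 - a - 20) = (a - 4)*(a + 4)*(a - 5)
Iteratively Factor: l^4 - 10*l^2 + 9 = (l - 3)*(l^3 + 3*l^2 - l - 3) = (l - 3)*(l + 1)*(l^2 + 2*l - 3) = (l - 3)*(l - 1)*(l + 1)*(l + 3)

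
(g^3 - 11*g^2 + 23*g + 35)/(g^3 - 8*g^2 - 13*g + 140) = (g + 1)/(g + 4)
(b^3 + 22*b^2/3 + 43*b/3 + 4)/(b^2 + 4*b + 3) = (3*b^2 + 13*b + 4)/(3*(b + 1))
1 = 1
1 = 1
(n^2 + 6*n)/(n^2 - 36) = n/(n - 6)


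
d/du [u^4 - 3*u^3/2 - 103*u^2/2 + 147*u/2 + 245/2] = 4*u^3 - 9*u^2/2 - 103*u + 147/2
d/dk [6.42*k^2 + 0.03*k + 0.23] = 12.84*k + 0.03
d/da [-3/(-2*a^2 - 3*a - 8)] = 3*(-4*a - 3)/(2*a^2 + 3*a + 8)^2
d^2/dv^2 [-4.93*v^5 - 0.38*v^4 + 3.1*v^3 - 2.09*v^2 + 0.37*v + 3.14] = -98.6*v^3 - 4.56*v^2 + 18.6*v - 4.18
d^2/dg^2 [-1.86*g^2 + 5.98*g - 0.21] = -3.72000000000000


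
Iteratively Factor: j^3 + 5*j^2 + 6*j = (j + 2)*(j^2 + 3*j) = j*(j + 2)*(j + 3)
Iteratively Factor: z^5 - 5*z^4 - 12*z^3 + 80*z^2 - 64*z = (z - 4)*(z^4 - z^3 - 16*z^2 + 16*z) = (z - 4)^2*(z^3 + 3*z^2 - 4*z) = (z - 4)^2*(z + 4)*(z^2 - z) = z*(z - 4)^2*(z + 4)*(z - 1)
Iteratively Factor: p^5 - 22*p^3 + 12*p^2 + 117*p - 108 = (p - 3)*(p^4 + 3*p^3 - 13*p^2 - 27*p + 36) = (p - 3)*(p - 1)*(p^3 + 4*p^2 - 9*p - 36) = (p - 3)^2*(p - 1)*(p^2 + 7*p + 12) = (p - 3)^2*(p - 1)*(p + 3)*(p + 4)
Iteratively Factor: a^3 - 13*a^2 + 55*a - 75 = (a - 5)*(a^2 - 8*a + 15) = (a - 5)*(a - 3)*(a - 5)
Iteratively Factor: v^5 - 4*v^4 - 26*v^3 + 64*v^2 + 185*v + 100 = (v - 5)*(v^4 + v^3 - 21*v^2 - 41*v - 20) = (v - 5)*(v + 1)*(v^3 - 21*v - 20) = (v - 5)*(v + 1)^2*(v^2 - v - 20) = (v - 5)^2*(v + 1)^2*(v + 4)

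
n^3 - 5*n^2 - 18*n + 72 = (n - 6)*(n - 3)*(n + 4)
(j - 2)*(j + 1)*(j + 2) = j^3 + j^2 - 4*j - 4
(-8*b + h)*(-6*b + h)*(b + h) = 48*b^3 + 34*b^2*h - 13*b*h^2 + h^3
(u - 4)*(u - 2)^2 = u^3 - 8*u^2 + 20*u - 16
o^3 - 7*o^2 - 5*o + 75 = (o - 5)^2*(o + 3)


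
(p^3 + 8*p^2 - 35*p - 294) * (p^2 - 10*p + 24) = p^5 - 2*p^4 - 91*p^3 + 248*p^2 + 2100*p - 7056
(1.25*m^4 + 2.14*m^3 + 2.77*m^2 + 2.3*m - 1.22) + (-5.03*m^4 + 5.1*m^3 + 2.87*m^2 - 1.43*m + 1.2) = -3.78*m^4 + 7.24*m^3 + 5.64*m^2 + 0.87*m - 0.02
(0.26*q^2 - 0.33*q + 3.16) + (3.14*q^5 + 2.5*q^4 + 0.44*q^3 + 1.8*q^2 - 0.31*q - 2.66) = 3.14*q^5 + 2.5*q^4 + 0.44*q^3 + 2.06*q^2 - 0.64*q + 0.5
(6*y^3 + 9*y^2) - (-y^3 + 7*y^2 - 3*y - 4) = 7*y^3 + 2*y^2 + 3*y + 4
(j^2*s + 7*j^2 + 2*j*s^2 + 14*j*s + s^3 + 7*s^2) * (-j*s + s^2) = -j^3*s^2 - 7*j^3*s - j^2*s^3 - 7*j^2*s^2 + j*s^4 + 7*j*s^3 + s^5 + 7*s^4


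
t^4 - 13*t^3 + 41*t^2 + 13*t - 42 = (t - 7)*(t - 6)*(t - 1)*(t + 1)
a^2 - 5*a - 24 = (a - 8)*(a + 3)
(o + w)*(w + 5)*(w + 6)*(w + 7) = o*w^3 + 18*o*w^2 + 107*o*w + 210*o + w^4 + 18*w^3 + 107*w^2 + 210*w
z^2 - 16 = (z - 4)*(z + 4)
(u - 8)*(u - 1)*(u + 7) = u^3 - 2*u^2 - 55*u + 56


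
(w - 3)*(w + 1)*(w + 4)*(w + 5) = w^4 + 7*w^3 - w^2 - 67*w - 60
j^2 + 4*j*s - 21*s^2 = (j - 3*s)*(j + 7*s)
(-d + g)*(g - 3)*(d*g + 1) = -d^2*g^2 + 3*d^2*g + d*g^3 - 3*d*g^2 - d*g + 3*d + g^2 - 3*g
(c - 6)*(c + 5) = c^2 - c - 30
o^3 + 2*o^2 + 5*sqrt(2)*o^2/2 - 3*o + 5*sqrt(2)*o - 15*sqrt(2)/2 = (o - 1)*(o + 3)*(o + 5*sqrt(2)/2)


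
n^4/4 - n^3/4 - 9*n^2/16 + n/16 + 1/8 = (n/2 + 1/4)*(n/2 + 1/2)*(n - 2)*(n - 1/2)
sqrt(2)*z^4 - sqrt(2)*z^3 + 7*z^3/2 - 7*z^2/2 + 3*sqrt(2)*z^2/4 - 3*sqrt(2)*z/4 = z*(z - 1)*(z + 3*sqrt(2)/2)*(sqrt(2)*z + 1/2)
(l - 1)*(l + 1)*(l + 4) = l^3 + 4*l^2 - l - 4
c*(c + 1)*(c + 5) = c^3 + 6*c^2 + 5*c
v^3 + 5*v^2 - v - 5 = (v - 1)*(v + 1)*(v + 5)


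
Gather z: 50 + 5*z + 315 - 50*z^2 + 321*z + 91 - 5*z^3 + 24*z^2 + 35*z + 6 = -5*z^3 - 26*z^2 + 361*z + 462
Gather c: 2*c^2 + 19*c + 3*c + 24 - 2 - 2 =2*c^2 + 22*c + 20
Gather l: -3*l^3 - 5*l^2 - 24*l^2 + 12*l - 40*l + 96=-3*l^3 - 29*l^2 - 28*l + 96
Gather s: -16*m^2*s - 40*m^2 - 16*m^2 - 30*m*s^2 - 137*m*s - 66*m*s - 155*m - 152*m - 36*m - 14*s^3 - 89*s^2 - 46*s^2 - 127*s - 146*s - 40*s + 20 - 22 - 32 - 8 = -56*m^2 - 343*m - 14*s^3 + s^2*(-30*m - 135) + s*(-16*m^2 - 203*m - 313) - 42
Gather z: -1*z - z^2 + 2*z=-z^2 + z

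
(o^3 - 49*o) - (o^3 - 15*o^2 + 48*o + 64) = 15*o^2 - 97*o - 64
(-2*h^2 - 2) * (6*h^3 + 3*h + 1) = -12*h^5 - 18*h^3 - 2*h^2 - 6*h - 2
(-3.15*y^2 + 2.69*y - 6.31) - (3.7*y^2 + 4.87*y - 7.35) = -6.85*y^2 - 2.18*y + 1.04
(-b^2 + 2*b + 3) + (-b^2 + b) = -2*b^2 + 3*b + 3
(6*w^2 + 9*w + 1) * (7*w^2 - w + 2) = 42*w^4 + 57*w^3 + 10*w^2 + 17*w + 2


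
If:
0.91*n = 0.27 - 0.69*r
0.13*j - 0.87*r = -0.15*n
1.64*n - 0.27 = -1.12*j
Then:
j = -0.17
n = 0.28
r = 0.02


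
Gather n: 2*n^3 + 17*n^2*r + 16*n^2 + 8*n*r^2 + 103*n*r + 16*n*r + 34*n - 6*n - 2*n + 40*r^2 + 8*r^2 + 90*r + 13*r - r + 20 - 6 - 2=2*n^3 + n^2*(17*r + 16) + n*(8*r^2 + 119*r + 26) + 48*r^2 + 102*r + 12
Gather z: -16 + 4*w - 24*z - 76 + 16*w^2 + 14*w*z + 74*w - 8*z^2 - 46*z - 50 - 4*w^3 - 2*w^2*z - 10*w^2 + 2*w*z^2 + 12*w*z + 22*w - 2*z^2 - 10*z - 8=-4*w^3 + 6*w^2 + 100*w + z^2*(2*w - 10) + z*(-2*w^2 + 26*w - 80) - 150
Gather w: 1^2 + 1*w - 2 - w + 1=0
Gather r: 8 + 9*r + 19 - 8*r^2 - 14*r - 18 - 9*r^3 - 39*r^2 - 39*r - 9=-9*r^3 - 47*r^2 - 44*r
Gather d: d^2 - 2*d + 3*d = d^2 + d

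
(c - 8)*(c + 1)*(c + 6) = c^3 - c^2 - 50*c - 48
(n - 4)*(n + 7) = n^2 + 3*n - 28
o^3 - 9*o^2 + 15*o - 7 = (o - 7)*(o - 1)^2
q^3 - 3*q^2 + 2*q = q*(q - 2)*(q - 1)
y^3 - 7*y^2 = y^2*(y - 7)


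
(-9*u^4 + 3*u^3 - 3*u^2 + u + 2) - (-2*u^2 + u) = -9*u^4 + 3*u^3 - u^2 + 2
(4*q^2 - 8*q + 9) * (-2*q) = -8*q^3 + 16*q^2 - 18*q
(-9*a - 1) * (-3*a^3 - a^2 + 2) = 27*a^4 + 12*a^3 + a^2 - 18*a - 2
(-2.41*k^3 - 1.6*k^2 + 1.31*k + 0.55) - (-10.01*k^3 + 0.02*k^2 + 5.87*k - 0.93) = 7.6*k^3 - 1.62*k^2 - 4.56*k + 1.48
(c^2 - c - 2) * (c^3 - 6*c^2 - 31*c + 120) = c^5 - 7*c^4 - 27*c^3 + 163*c^2 - 58*c - 240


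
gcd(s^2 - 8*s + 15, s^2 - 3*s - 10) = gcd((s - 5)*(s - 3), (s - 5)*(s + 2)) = s - 5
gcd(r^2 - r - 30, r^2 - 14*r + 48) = r - 6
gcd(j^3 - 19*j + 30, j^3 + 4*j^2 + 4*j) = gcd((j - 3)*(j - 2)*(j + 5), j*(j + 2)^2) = 1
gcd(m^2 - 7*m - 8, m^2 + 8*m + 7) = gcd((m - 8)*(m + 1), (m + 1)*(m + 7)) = m + 1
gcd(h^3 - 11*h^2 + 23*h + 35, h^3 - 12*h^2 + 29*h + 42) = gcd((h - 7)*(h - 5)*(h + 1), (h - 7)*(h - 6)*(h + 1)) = h^2 - 6*h - 7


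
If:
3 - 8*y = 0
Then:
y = 3/8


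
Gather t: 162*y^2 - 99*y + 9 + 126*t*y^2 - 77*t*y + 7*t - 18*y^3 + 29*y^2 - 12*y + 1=t*(126*y^2 - 77*y + 7) - 18*y^3 + 191*y^2 - 111*y + 10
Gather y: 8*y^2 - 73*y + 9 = 8*y^2 - 73*y + 9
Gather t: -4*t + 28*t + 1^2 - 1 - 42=24*t - 42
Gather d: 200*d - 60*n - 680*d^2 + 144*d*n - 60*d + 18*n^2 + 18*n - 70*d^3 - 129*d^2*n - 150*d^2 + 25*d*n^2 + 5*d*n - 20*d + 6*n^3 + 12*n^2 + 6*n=-70*d^3 + d^2*(-129*n - 830) + d*(25*n^2 + 149*n + 120) + 6*n^3 + 30*n^2 - 36*n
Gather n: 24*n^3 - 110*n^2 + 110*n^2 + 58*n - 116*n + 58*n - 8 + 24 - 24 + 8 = 24*n^3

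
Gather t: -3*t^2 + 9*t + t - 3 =-3*t^2 + 10*t - 3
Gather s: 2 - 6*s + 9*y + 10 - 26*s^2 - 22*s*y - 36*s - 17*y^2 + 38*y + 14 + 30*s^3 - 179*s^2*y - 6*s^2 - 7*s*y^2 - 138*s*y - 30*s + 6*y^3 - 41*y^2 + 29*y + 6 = 30*s^3 + s^2*(-179*y - 32) + s*(-7*y^2 - 160*y - 72) + 6*y^3 - 58*y^2 + 76*y + 32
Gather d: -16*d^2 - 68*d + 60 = -16*d^2 - 68*d + 60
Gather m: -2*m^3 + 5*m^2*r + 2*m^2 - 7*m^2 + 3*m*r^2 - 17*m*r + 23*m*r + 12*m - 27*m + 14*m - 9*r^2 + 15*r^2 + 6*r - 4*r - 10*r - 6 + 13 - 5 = -2*m^3 + m^2*(5*r - 5) + m*(3*r^2 + 6*r - 1) + 6*r^2 - 8*r + 2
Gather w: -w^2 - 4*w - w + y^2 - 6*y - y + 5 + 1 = -w^2 - 5*w + y^2 - 7*y + 6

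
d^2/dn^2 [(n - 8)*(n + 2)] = 2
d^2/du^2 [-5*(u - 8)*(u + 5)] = -10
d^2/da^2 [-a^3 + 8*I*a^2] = -6*a + 16*I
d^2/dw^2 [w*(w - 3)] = 2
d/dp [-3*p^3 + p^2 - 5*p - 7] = -9*p^2 + 2*p - 5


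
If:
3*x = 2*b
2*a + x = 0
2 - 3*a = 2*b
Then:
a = -2/3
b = 2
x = 4/3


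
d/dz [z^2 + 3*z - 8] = 2*z + 3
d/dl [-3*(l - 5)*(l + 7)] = -6*l - 6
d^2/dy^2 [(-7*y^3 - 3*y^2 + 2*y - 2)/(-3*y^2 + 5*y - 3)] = 2*(139*y^3 - 342*y^2 + 153*y + 29)/(27*y^6 - 135*y^5 + 306*y^4 - 395*y^3 + 306*y^2 - 135*y + 27)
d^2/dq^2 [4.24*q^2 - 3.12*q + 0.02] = 8.48000000000000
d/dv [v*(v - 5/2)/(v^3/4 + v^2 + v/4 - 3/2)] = 4*(-v^4 + 5*v^3 + 11*v^2 - 12*v + 15)/(v^6 + 8*v^5 + 18*v^4 - 4*v^3 - 47*v^2 - 12*v + 36)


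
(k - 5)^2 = k^2 - 10*k + 25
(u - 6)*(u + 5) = u^2 - u - 30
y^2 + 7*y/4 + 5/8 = (y + 1/2)*(y + 5/4)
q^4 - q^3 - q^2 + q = q*(q - 1)^2*(q + 1)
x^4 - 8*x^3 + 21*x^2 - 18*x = x*(x - 3)^2*(x - 2)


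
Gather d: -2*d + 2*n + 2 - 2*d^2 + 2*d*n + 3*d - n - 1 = -2*d^2 + d*(2*n + 1) + n + 1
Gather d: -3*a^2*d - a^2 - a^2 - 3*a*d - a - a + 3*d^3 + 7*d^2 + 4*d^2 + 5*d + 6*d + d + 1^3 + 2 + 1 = -2*a^2 - 2*a + 3*d^3 + 11*d^2 + d*(-3*a^2 - 3*a + 12) + 4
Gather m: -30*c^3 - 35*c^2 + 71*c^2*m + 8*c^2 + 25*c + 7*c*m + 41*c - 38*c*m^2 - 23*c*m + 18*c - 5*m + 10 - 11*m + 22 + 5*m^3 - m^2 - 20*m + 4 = -30*c^3 - 27*c^2 + 84*c + 5*m^3 + m^2*(-38*c - 1) + m*(71*c^2 - 16*c - 36) + 36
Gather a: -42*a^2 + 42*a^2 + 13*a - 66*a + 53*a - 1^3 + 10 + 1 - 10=0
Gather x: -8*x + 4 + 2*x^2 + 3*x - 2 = 2*x^2 - 5*x + 2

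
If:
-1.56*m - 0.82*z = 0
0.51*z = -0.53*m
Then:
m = 0.00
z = 0.00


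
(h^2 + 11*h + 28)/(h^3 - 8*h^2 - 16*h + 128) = (h + 7)/(h^2 - 12*h + 32)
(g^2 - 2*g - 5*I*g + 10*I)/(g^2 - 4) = (g - 5*I)/(g + 2)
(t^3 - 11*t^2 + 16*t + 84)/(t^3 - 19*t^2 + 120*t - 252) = (t + 2)/(t - 6)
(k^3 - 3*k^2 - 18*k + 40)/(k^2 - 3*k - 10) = (k^2 + 2*k - 8)/(k + 2)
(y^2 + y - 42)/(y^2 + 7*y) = (y - 6)/y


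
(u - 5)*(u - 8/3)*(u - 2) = u^3 - 29*u^2/3 + 86*u/3 - 80/3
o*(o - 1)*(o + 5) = o^3 + 4*o^2 - 5*o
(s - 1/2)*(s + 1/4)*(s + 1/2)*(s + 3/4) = s^4 + s^3 - s^2/16 - s/4 - 3/64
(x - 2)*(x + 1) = x^2 - x - 2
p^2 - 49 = (p - 7)*(p + 7)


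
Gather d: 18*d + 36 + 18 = 18*d + 54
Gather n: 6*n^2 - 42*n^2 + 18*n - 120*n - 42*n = -36*n^2 - 144*n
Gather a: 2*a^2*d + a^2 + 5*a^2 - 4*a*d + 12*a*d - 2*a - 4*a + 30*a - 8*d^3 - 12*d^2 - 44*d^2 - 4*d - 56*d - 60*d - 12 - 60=a^2*(2*d + 6) + a*(8*d + 24) - 8*d^3 - 56*d^2 - 120*d - 72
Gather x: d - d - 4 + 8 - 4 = 0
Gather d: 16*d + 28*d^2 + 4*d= 28*d^2 + 20*d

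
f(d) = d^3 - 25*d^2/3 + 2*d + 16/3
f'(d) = 3*d^2 - 50*d/3 + 2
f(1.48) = -6.72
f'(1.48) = -16.10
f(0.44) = 4.69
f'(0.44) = -4.75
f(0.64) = 3.46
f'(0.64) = -7.44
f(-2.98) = -101.09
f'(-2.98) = 78.31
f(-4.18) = -221.66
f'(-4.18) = 124.08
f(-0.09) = 5.09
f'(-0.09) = 3.52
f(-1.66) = -25.52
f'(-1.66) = 37.93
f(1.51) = -7.20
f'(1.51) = -16.33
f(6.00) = -66.67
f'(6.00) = 10.00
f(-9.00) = -1416.67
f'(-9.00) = 395.00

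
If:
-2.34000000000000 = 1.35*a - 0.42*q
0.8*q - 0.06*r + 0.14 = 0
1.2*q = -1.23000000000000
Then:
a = -2.05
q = -1.02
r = -11.33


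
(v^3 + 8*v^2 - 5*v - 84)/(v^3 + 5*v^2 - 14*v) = (v^2 + v - 12)/(v*(v - 2))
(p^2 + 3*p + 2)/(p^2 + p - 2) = (p + 1)/(p - 1)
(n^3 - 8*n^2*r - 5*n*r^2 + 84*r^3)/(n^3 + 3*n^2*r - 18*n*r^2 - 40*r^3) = (n^2 - 4*n*r - 21*r^2)/(n^2 + 7*n*r + 10*r^2)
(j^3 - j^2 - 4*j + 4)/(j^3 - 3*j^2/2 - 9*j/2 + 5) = 2*(j - 2)/(2*j - 5)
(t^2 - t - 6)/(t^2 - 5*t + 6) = (t + 2)/(t - 2)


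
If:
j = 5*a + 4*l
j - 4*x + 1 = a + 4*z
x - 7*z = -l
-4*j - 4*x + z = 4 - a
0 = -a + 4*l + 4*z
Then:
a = -35/194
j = -521/485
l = -167/3880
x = 111/3880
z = -1/485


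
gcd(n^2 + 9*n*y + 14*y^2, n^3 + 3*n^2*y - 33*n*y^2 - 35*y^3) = n + 7*y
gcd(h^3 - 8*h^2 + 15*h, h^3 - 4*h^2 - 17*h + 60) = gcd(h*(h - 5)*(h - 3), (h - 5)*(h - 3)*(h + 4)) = h^2 - 8*h + 15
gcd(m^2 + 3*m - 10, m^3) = 1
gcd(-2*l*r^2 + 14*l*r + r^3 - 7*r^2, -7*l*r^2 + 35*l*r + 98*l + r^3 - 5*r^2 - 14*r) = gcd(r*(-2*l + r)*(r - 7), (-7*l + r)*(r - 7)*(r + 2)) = r - 7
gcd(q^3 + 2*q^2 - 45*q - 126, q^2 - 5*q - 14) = q - 7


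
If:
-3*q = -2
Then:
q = 2/3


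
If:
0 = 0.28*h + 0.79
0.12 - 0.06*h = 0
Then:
No Solution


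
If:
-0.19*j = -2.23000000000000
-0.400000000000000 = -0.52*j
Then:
No Solution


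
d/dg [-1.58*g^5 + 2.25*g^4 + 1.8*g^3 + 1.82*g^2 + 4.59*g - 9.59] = -7.9*g^4 + 9.0*g^3 + 5.4*g^2 + 3.64*g + 4.59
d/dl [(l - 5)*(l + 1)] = 2*l - 4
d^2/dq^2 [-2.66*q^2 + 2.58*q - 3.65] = -5.32000000000000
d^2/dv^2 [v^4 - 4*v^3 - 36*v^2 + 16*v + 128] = 12*v^2 - 24*v - 72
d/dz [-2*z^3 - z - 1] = -6*z^2 - 1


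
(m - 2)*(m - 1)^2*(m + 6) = m^4 + 2*m^3 - 19*m^2 + 28*m - 12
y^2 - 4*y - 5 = (y - 5)*(y + 1)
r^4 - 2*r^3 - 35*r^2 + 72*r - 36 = (r - 6)*(r - 1)^2*(r + 6)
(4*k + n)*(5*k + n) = 20*k^2 + 9*k*n + n^2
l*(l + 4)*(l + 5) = l^3 + 9*l^2 + 20*l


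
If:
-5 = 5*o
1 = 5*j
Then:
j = 1/5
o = -1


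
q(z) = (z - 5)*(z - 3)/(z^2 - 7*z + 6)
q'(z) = (7 - 2*z)*(z - 5)*(z - 3)/(z^2 - 7*z + 6)^2 + (z - 5)/(z^2 - 7*z + 6) + (z - 3)/(z^2 - 7*z + 6)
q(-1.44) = 1.58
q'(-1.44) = 0.26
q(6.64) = 1.65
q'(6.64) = -1.41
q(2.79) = -0.08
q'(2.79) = 0.44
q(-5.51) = 1.19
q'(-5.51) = 0.03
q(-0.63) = 1.89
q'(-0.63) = 0.59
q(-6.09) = 1.18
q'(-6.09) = 0.03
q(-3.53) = 1.29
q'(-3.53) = 0.07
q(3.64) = 0.14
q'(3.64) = 0.12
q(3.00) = 0.00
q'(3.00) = 0.33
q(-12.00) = 1.09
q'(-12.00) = 0.01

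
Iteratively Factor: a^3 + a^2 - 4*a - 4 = (a + 1)*(a^2 - 4) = (a + 1)*(a + 2)*(a - 2)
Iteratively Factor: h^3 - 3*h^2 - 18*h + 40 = (h + 4)*(h^2 - 7*h + 10) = (h - 5)*(h + 4)*(h - 2)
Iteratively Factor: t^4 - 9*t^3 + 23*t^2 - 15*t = (t - 5)*(t^3 - 4*t^2 + 3*t) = t*(t - 5)*(t^2 - 4*t + 3) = t*(t - 5)*(t - 1)*(t - 3)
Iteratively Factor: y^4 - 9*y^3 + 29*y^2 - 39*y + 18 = (y - 2)*(y^3 - 7*y^2 + 15*y - 9) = (y - 2)*(y - 1)*(y^2 - 6*y + 9) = (y - 3)*(y - 2)*(y - 1)*(y - 3)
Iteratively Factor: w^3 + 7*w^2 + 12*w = (w + 4)*(w^2 + 3*w) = w*(w + 4)*(w + 3)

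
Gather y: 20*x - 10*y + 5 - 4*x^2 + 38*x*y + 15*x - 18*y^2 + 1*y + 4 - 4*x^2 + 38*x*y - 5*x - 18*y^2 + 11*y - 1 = -8*x^2 + 30*x - 36*y^2 + y*(76*x + 2) + 8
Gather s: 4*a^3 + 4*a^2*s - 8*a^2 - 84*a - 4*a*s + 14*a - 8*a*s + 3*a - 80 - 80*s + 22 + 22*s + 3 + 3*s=4*a^3 - 8*a^2 - 67*a + s*(4*a^2 - 12*a - 55) - 55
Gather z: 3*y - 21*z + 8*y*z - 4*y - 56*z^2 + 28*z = -y - 56*z^2 + z*(8*y + 7)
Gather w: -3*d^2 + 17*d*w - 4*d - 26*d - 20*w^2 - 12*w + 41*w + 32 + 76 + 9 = -3*d^2 - 30*d - 20*w^2 + w*(17*d + 29) + 117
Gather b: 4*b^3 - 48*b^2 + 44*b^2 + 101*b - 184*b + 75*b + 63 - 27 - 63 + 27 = 4*b^3 - 4*b^2 - 8*b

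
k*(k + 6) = k^2 + 6*k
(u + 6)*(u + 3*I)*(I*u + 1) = I*u^3 - 2*u^2 + 6*I*u^2 - 12*u + 3*I*u + 18*I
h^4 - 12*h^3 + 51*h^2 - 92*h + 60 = (h - 5)*(h - 3)*(h - 2)^2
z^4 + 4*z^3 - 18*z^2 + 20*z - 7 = (z - 1)^3*(z + 7)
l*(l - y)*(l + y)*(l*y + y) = l^4*y + l^3*y - l^2*y^3 - l*y^3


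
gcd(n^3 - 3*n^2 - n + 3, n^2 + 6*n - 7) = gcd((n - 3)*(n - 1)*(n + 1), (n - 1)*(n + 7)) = n - 1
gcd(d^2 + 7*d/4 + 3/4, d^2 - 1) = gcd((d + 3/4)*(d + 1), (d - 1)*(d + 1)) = d + 1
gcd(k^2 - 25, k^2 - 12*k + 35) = k - 5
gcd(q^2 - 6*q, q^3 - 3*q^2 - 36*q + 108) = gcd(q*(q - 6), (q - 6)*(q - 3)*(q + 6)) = q - 6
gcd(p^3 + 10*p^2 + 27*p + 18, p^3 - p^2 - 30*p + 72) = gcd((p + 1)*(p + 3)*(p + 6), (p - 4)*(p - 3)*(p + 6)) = p + 6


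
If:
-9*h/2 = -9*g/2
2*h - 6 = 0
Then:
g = 3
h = 3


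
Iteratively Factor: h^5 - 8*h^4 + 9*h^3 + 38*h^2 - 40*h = (h - 4)*(h^4 - 4*h^3 - 7*h^2 + 10*h) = (h - 5)*(h - 4)*(h^3 + h^2 - 2*h) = (h - 5)*(h - 4)*(h + 2)*(h^2 - h) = (h - 5)*(h - 4)*(h - 1)*(h + 2)*(h)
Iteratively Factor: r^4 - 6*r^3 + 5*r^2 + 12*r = (r - 4)*(r^3 - 2*r^2 - 3*r) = r*(r - 4)*(r^2 - 2*r - 3) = r*(r - 4)*(r - 3)*(r + 1)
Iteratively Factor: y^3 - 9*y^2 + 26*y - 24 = (y - 4)*(y^2 - 5*y + 6) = (y - 4)*(y - 2)*(y - 3)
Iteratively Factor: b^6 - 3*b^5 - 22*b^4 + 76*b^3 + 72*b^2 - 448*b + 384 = (b - 2)*(b^5 - b^4 - 24*b^3 + 28*b^2 + 128*b - 192) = (b - 2)*(b + 3)*(b^4 - 4*b^3 - 12*b^2 + 64*b - 64) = (b - 4)*(b - 2)*(b + 3)*(b^3 - 12*b + 16) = (b - 4)*(b - 2)^2*(b + 3)*(b^2 + 2*b - 8) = (b - 4)*(b - 2)^3*(b + 3)*(b + 4)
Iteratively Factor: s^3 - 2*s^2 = (s)*(s^2 - 2*s) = s^2*(s - 2)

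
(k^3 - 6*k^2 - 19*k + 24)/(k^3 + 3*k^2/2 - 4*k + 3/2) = 2*(k - 8)/(2*k - 1)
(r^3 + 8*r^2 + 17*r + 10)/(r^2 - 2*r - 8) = (r^2 + 6*r + 5)/(r - 4)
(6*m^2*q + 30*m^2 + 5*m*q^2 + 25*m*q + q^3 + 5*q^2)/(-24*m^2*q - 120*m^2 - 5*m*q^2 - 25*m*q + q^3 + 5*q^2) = (2*m + q)/(-8*m + q)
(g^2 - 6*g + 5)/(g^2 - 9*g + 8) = (g - 5)/(g - 8)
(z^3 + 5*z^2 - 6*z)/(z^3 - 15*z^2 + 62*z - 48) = z*(z + 6)/(z^2 - 14*z + 48)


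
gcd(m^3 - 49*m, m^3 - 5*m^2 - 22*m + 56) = m - 7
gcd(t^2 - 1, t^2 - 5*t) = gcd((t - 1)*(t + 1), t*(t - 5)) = 1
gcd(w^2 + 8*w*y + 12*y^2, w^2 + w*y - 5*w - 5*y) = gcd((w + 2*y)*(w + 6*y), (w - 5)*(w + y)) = 1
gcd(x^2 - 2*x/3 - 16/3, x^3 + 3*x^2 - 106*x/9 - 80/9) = x - 8/3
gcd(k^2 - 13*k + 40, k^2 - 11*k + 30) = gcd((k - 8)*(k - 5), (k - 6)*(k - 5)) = k - 5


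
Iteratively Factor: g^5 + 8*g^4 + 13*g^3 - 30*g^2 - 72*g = (g + 3)*(g^4 + 5*g^3 - 2*g^2 - 24*g) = (g + 3)*(g + 4)*(g^3 + g^2 - 6*g) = (g - 2)*(g + 3)*(g + 4)*(g^2 + 3*g) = g*(g - 2)*(g + 3)*(g + 4)*(g + 3)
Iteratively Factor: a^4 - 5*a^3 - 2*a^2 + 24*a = (a - 4)*(a^3 - a^2 - 6*a) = a*(a - 4)*(a^2 - a - 6) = a*(a - 4)*(a - 3)*(a + 2)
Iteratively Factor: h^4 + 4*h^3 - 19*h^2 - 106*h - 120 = (h + 4)*(h^3 - 19*h - 30) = (h + 3)*(h + 4)*(h^2 - 3*h - 10) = (h + 2)*(h + 3)*(h + 4)*(h - 5)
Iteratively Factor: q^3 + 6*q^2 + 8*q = (q)*(q^2 + 6*q + 8) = q*(q + 2)*(q + 4)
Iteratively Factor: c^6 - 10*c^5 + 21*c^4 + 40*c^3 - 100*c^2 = (c - 5)*(c^5 - 5*c^4 - 4*c^3 + 20*c^2) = c*(c - 5)*(c^4 - 5*c^3 - 4*c^2 + 20*c) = c*(c - 5)*(c - 2)*(c^3 - 3*c^2 - 10*c) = c*(c - 5)*(c - 2)*(c + 2)*(c^2 - 5*c) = c*(c - 5)^2*(c - 2)*(c + 2)*(c)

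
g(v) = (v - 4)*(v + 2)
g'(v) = 2*v - 2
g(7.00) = 27.00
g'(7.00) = 12.00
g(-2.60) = 3.96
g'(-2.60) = -7.20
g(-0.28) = -7.36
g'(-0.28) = -2.56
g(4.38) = 2.42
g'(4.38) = 6.76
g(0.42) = -8.66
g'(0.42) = -1.16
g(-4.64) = 22.81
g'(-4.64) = -11.28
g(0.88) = -8.99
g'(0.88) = -0.24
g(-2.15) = 0.92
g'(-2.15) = -6.30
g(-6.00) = 40.00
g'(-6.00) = -14.00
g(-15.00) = 247.00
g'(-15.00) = -32.00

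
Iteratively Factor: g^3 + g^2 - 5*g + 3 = (g - 1)*(g^2 + 2*g - 3) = (g - 1)*(g + 3)*(g - 1)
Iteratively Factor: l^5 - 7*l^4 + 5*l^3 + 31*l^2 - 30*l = (l + 2)*(l^4 - 9*l^3 + 23*l^2 - 15*l) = (l - 1)*(l + 2)*(l^3 - 8*l^2 + 15*l) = (l - 3)*(l - 1)*(l + 2)*(l^2 - 5*l) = (l - 5)*(l - 3)*(l - 1)*(l + 2)*(l)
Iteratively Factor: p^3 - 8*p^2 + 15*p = (p)*(p^2 - 8*p + 15) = p*(p - 5)*(p - 3)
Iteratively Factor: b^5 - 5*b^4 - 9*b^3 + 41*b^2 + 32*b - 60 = (b + 2)*(b^4 - 7*b^3 + 5*b^2 + 31*b - 30) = (b - 1)*(b + 2)*(b^3 - 6*b^2 - b + 30) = (b - 1)*(b + 2)^2*(b^2 - 8*b + 15) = (b - 5)*(b - 1)*(b + 2)^2*(b - 3)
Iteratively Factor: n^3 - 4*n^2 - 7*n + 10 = (n + 2)*(n^2 - 6*n + 5) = (n - 5)*(n + 2)*(n - 1)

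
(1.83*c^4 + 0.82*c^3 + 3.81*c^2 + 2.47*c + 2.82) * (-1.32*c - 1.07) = -2.4156*c^5 - 3.0405*c^4 - 5.9066*c^3 - 7.3371*c^2 - 6.3653*c - 3.0174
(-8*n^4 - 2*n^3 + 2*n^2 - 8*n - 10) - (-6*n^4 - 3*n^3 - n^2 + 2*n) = -2*n^4 + n^3 + 3*n^2 - 10*n - 10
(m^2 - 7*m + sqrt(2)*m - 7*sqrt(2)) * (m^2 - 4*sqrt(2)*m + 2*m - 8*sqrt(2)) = m^4 - 5*m^3 - 3*sqrt(2)*m^3 - 22*m^2 + 15*sqrt(2)*m^2 + 40*m + 42*sqrt(2)*m + 112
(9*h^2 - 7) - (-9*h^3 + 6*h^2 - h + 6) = 9*h^3 + 3*h^2 + h - 13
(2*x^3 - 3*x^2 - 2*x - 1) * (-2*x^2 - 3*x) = -4*x^5 + 13*x^3 + 8*x^2 + 3*x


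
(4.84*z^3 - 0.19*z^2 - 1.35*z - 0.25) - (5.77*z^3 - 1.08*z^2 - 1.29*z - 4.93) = -0.93*z^3 + 0.89*z^2 - 0.0600000000000001*z + 4.68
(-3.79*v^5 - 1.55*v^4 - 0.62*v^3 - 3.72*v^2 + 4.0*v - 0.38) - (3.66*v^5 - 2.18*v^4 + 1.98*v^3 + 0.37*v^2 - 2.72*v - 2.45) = -7.45*v^5 + 0.63*v^4 - 2.6*v^3 - 4.09*v^2 + 6.72*v + 2.07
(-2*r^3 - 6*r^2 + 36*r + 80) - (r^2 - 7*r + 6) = -2*r^3 - 7*r^2 + 43*r + 74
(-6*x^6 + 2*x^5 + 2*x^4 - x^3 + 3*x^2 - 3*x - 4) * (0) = 0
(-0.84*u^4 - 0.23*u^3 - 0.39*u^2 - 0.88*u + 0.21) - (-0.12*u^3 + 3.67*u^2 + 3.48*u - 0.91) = -0.84*u^4 - 0.11*u^3 - 4.06*u^2 - 4.36*u + 1.12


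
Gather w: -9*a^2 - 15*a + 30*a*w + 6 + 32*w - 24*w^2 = -9*a^2 - 15*a - 24*w^2 + w*(30*a + 32) + 6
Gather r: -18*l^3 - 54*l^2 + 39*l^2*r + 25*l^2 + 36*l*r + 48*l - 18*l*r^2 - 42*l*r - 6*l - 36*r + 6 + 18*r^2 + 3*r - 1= -18*l^3 - 29*l^2 + 42*l + r^2*(18 - 18*l) + r*(39*l^2 - 6*l - 33) + 5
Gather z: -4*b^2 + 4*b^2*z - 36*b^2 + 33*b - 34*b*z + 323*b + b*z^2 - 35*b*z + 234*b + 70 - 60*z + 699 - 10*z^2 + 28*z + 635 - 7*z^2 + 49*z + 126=-40*b^2 + 590*b + z^2*(b - 17) + z*(4*b^2 - 69*b + 17) + 1530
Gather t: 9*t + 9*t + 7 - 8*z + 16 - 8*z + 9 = 18*t - 16*z + 32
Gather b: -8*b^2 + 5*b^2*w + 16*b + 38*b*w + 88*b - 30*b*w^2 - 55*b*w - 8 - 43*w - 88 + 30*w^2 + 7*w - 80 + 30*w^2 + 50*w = b^2*(5*w - 8) + b*(-30*w^2 - 17*w + 104) + 60*w^2 + 14*w - 176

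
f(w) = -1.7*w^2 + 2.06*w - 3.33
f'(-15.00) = 53.06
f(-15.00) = -416.73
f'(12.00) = -38.74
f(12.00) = -223.41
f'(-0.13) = 2.50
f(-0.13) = -3.63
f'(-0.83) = 4.88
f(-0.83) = -6.21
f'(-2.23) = 9.64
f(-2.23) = -16.38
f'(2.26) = -5.62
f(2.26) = -7.36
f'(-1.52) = 7.23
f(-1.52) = -10.39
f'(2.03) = -4.84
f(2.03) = -6.15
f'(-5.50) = 20.76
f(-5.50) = -66.08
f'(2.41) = -6.13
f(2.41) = -8.24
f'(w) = 2.06 - 3.4*w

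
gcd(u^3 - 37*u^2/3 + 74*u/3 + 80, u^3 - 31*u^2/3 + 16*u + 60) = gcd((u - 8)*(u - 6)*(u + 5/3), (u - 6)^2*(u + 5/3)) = u^2 - 13*u/3 - 10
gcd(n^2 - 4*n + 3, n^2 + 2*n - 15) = n - 3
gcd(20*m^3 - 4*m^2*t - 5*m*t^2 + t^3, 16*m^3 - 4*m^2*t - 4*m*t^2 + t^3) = -4*m^2 + t^2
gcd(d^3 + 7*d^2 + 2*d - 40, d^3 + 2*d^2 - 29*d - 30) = 1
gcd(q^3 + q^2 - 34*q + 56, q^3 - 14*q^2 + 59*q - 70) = q - 2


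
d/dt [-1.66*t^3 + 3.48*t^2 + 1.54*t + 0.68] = -4.98*t^2 + 6.96*t + 1.54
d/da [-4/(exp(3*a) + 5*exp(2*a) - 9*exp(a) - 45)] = (12*exp(2*a) + 40*exp(a) - 36)*exp(a)/(exp(3*a) + 5*exp(2*a) - 9*exp(a) - 45)^2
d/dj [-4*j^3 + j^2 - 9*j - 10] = -12*j^2 + 2*j - 9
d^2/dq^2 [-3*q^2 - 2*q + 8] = -6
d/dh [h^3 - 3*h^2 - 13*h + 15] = 3*h^2 - 6*h - 13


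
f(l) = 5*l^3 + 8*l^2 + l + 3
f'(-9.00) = 1072.00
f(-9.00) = -3003.00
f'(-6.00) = 445.00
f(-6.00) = -795.00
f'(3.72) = 268.10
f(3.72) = 374.82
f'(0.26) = 6.17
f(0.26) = 3.89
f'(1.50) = 58.75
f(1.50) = 39.38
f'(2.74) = 157.45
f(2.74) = 168.65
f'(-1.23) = 4.01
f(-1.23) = 4.57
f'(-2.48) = 53.58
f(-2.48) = -26.54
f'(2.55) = 139.34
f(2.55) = 140.48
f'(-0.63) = -3.13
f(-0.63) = 4.29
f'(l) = 15*l^2 + 16*l + 1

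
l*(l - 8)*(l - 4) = l^3 - 12*l^2 + 32*l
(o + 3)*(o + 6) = o^2 + 9*o + 18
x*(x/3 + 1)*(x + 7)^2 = x^4/3 + 17*x^3/3 + 91*x^2/3 + 49*x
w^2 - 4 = (w - 2)*(w + 2)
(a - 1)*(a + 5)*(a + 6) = a^3 + 10*a^2 + 19*a - 30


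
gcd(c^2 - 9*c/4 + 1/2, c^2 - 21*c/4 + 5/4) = c - 1/4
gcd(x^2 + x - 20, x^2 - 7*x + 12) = x - 4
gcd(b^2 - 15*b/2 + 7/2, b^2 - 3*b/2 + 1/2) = b - 1/2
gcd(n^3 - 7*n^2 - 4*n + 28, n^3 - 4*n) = n^2 - 4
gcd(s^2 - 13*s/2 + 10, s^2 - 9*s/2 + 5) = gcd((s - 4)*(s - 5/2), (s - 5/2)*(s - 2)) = s - 5/2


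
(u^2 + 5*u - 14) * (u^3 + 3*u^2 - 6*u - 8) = u^5 + 8*u^4 - 5*u^3 - 80*u^2 + 44*u + 112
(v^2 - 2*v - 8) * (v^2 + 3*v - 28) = v^4 + v^3 - 42*v^2 + 32*v + 224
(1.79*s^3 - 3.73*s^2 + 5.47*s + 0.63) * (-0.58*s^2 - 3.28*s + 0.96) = -1.0382*s^5 - 3.7078*s^4 + 10.7802*s^3 - 21.8878*s^2 + 3.1848*s + 0.6048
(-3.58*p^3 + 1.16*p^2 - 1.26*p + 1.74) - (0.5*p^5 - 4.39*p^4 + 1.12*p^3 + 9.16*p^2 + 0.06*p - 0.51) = -0.5*p^5 + 4.39*p^4 - 4.7*p^3 - 8.0*p^2 - 1.32*p + 2.25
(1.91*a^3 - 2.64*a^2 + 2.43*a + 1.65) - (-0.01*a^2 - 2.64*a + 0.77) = 1.91*a^3 - 2.63*a^2 + 5.07*a + 0.88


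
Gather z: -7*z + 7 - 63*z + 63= 70 - 70*z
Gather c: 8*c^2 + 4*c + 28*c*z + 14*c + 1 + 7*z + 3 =8*c^2 + c*(28*z + 18) + 7*z + 4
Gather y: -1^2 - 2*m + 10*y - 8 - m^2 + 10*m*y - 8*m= -m^2 - 10*m + y*(10*m + 10) - 9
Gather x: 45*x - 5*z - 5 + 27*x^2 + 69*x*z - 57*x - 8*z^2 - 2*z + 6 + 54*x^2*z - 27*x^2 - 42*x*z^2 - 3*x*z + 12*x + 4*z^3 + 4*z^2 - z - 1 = 54*x^2*z + x*(-42*z^2 + 66*z) + 4*z^3 - 4*z^2 - 8*z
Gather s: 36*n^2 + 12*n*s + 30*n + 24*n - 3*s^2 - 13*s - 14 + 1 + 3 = 36*n^2 + 54*n - 3*s^2 + s*(12*n - 13) - 10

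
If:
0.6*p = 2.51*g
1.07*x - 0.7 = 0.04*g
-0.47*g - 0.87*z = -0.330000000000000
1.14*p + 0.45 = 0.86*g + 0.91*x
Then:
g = 0.04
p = 0.16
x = 0.66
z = 0.36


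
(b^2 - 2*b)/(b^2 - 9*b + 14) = b/(b - 7)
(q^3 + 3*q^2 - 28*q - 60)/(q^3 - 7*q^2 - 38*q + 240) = (q + 2)/(q - 8)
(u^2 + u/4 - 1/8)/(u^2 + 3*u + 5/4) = (4*u - 1)/(2*(2*u + 5))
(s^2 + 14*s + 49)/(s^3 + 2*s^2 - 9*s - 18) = (s^2 + 14*s + 49)/(s^3 + 2*s^2 - 9*s - 18)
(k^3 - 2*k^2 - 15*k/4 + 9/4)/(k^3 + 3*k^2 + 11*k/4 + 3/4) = (2*k^2 - 7*k + 3)/(2*k^2 + 3*k + 1)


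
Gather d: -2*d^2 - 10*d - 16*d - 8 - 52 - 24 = -2*d^2 - 26*d - 84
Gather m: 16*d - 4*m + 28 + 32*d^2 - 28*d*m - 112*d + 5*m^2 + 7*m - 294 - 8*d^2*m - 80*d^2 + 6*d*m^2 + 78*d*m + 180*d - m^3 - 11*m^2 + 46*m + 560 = -48*d^2 + 84*d - m^3 + m^2*(6*d - 6) + m*(-8*d^2 + 50*d + 49) + 294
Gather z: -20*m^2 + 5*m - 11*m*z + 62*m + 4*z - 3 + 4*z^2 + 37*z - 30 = -20*m^2 + 67*m + 4*z^2 + z*(41 - 11*m) - 33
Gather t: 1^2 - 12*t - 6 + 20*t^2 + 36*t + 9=20*t^2 + 24*t + 4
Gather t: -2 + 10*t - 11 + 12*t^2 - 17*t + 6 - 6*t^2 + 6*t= 6*t^2 - t - 7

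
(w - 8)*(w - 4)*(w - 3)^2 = w^4 - 18*w^3 + 113*w^2 - 300*w + 288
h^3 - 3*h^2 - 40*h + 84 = (h - 7)*(h - 2)*(h + 6)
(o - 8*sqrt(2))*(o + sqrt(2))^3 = o^4 - 5*sqrt(2)*o^3 - 42*o^2 - 46*sqrt(2)*o - 32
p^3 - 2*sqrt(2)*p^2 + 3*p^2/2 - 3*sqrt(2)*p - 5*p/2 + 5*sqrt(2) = (p - 1)*(p + 5/2)*(p - 2*sqrt(2))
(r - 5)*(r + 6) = r^2 + r - 30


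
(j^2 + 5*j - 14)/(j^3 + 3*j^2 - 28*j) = (j - 2)/(j*(j - 4))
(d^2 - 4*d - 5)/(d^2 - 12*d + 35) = (d + 1)/(d - 7)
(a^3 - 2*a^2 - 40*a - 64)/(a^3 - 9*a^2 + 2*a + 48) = (a + 4)/(a - 3)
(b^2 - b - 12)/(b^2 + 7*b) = (b^2 - b - 12)/(b*(b + 7))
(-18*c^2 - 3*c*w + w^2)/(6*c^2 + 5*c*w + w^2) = (-6*c + w)/(2*c + w)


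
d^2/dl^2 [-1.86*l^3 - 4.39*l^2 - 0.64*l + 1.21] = -11.16*l - 8.78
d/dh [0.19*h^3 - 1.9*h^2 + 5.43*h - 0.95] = 0.57*h^2 - 3.8*h + 5.43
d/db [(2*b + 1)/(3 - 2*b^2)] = 2*(2*b^2 + 2*b + 3)/(4*b^4 - 12*b^2 + 9)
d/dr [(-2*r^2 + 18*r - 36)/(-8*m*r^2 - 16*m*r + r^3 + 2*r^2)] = 2*(r*(2*r - 9)*(8*m*r + 16*m - r^2 - 2*r) - (r^2 - 9*r + 18)*(16*m*r + 16*m - 3*r^2 - 4*r))/(r^2*(8*m*r + 16*m - r^2 - 2*r)^2)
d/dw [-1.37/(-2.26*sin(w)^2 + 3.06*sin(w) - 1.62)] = (4.1922 - 6.1924*sin(w))*cos(w)/(2.26*sin(w)^2 - 3.06*sin(w) + 1.62)^2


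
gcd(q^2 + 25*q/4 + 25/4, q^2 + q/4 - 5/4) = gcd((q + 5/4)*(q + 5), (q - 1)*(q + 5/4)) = q + 5/4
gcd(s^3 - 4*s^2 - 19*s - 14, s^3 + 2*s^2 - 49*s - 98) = s^2 - 5*s - 14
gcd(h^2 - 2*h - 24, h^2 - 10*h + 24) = h - 6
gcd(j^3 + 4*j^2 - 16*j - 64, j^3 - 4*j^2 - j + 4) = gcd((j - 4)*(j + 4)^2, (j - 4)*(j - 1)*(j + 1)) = j - 4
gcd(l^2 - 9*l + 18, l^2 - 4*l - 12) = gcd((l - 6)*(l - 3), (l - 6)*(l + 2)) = l - 6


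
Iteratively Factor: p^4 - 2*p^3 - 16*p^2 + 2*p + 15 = (p - 5)*(p^3 + 3*p^2 - p - 3) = (p - 5)*(p + 3)*(p^2 - 1) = (p - 5)*(p - 1)*(p + 3)*(p + 1)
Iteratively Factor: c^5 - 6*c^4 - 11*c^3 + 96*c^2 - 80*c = (c - 4)*(c^4 - 2*c^3 - 19*c^2 + 20*c) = c*(c - 4)*(c^3 - 2*c^2 - 19*c + 20) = c*(c - 4)*(c - 1)*(c^2 - c - 20) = c*(c - 4)*(c - 1)*(c + 4)*(c - 5)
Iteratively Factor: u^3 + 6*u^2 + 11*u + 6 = (u + 2)*(u^2 + 4*u + 3) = (u + 2)*(u + 3)*(u + 1)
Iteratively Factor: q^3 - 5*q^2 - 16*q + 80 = (q + 4)*(q^2 - 9*q + 20) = (q - 5)*(q + 4)*(q - 4)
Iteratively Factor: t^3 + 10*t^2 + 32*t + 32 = (t + 4)*(t^2 + 6*t + 8) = (t + 4)^2*(t + 2)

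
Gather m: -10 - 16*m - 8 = -16*m - 18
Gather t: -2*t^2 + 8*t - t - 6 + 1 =-2*t^2 + 7*t - 5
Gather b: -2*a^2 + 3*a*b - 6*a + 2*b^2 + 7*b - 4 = -2*a^2 - 6*a + 2*b^2 + b*(3*a + 7) - 4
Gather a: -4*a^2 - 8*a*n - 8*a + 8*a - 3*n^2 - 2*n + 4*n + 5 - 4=-4*a^2 - 8*a*n - 3*n^2 + 2*n + 1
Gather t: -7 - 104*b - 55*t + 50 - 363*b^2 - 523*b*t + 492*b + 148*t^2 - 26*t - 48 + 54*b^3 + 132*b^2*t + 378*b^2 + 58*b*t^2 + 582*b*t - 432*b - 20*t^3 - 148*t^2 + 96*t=54*b^3 + 15*b^2 + 58*b*t^2 - 44*b - 20*t^3 + t*(132*b^2 + 59*b + 15) - 5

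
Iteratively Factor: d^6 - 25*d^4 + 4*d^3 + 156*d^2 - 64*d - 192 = (d + 1)*(d^5 - d^4 - 24*d^3 + 28*d^2 + 128*d - 192) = (d - 2)*(d + 1)*(d^4 + d^3 - 22*d^2 - 16*d + 96) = (d - 4)*(d - 2)*(d + 1)*(d^3 + 5*d^2 - 2*d - 24) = (d - 4)*(d - 2)^2*(d + 1)*(d^2 + 7*d + 12) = (d - 4)*(d - 2)^2*(d + 1)*(d + 4)*(d + 3)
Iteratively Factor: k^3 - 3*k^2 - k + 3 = (k - 3)*(k^2 - 1) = (k - 3)*(k + 1)*(k - 1)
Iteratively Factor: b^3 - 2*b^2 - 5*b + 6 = (b + 2)*(b^2 - 4*b + 3) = (b - 1)*(b + 2)*(b - 3)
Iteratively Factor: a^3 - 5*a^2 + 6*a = (a - 3)*(a^2 - 2*a) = (a - 3)*(a - 2)*(a)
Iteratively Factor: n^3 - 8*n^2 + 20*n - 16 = (n - 4)*(n^2 - 4*n + 4) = (n - 4)*(n - 2)*(n - 2)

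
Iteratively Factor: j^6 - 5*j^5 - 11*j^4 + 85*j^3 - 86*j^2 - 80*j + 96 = (j - 4)*(j^5 - j^4 - 15*j^3 + 25*j^2 + 14*j - 24) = (j - 4)*(j - 3)*(j^4 + 2*j^3 - 9*j^2 - 2*j + 8) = (j - 4)*(j - 3)*(j - 2)*(j^3 + 4*j^2 - j - 4) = (j - 4)*(j - 3)*(j - 2)*(j + 4)*(j^2 - 1) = (j - 4)*(j - 3)*(j - 2)*(j + 1)*(j + 4)*(j - 1)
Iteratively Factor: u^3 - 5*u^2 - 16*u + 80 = (u - 4)*(u^2 - u - 20) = (u - 4)*(u + 4)*(u - 5)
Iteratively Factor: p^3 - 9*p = (p - 3)*(p^2 + 3*p) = p*(p - 3)*(p + 3)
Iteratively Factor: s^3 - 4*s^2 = (s)*(s^2 - 4*s) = s*(s - 4)*(s)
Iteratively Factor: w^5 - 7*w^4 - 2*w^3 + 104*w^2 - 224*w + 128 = (w - 4)*(w^4 - 3*w^3 - 14*w^2 + 48*w - 32) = (w - 4)*(w - 2)*(w^3 - w^2 - 16*w + 16) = (w - 4)^2*(w - 2)*(w^2 + 3*w - 4) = (w - 4)^2*(w - 2)*(w - 1)*(w + 4)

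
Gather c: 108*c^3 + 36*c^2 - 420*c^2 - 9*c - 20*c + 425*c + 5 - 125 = 108*c^3 - 384*c^2 + 396*c - 120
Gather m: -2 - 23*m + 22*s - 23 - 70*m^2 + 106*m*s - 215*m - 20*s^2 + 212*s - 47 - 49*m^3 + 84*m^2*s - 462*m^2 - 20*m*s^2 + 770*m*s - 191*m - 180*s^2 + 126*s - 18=-49*m^3 + m^2*(84*s - 532) + m*(-20*s^2 + 876*s - 429) - 200*s^2 + 360*s - 90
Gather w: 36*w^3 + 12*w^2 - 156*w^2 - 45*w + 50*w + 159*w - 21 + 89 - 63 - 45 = 36*w^3 - 144*w^2 + 164*w - 40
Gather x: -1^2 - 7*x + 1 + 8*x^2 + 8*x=8*x^2 + x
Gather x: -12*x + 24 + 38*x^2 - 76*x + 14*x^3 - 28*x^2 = 14*x^3 + 10*x^2 - 88*x + 24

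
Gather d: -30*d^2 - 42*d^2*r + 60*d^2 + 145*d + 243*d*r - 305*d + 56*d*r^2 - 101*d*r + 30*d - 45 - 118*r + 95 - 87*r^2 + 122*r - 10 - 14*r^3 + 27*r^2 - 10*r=d^2*(30 - 42*r) + d*(56*r^2 + 142*r - 130) - 14*r^3 - 60*r^2 - 6*r + 40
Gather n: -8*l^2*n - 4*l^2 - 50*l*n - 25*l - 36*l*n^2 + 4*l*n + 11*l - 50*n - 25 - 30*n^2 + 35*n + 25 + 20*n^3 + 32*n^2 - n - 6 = -4*l^2 - 14*l + 20*n^3 + n^2*(2 - 36*l) + n*(-8*l^2 - 46*l - 16) - 6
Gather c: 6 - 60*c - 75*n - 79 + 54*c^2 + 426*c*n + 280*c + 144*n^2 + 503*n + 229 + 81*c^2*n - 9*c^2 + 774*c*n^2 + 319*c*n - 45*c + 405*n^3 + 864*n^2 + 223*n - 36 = c^2*(81*n + 45) + c*(774*n^2 + 745*n + 175) + 405*n^3 + 1008*n^2 + 651*n + 120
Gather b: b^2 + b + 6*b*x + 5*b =b^2 + b*(6*x + 6)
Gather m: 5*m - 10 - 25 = 5*m - 35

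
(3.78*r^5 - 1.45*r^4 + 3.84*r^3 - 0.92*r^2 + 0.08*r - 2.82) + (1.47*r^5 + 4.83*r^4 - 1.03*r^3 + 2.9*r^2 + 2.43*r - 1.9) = 5.25*r^5 + 3.38*r^4 + 2.81*r^3 + 1.98*r^2 + 2.51*r - 4.72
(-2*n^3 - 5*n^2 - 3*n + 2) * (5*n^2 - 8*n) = -10*n^5 - 9*n^4 + 25*n^3 + 34*n^2 - 16*n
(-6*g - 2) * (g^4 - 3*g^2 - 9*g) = -6*g^5 - 2*g^4 + 18*g^3 + 60*g^2 + 18*g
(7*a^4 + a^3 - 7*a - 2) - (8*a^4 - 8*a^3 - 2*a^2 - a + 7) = -a^4 + 9*a^3 + 2*a^2 - 6*a - 9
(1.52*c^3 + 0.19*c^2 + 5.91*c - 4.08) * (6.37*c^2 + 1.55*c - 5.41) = 9.6824*c^5 + 3.5663*c^4 + 29.718*c^3 - 17.857*c^2 - 38.2971*c + 22.0728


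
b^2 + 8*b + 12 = (b + 2)*(b + 6)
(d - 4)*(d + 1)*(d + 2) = d^3 - d^2 - 10*d - 8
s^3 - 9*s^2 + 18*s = s*(s - 6)*(s - 3)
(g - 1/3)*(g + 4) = g^2 + 11*g/3 - 4/3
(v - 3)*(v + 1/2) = v^2 - 5*v/2 - 3/2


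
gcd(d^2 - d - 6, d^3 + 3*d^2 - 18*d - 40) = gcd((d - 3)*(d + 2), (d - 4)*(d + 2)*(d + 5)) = d + 2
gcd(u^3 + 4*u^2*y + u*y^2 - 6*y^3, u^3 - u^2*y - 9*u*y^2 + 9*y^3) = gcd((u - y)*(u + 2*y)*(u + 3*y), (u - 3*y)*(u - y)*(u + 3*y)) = -u^2 - 2*u*y + 3*y^2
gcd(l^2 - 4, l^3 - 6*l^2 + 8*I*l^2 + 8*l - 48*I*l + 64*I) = l - 2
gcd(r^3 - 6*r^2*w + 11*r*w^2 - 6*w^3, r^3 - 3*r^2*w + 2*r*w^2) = r^2 - 3*r*w + 2*w^2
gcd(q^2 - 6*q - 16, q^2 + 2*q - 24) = 1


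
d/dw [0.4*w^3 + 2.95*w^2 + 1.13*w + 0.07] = 1.2*w^2 + 5.9*w + 1.13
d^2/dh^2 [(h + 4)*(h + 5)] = 2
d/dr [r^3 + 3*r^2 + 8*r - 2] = 3*r^2 + 6*r + 8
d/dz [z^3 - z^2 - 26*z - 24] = 3*z^2 - 2*z - 26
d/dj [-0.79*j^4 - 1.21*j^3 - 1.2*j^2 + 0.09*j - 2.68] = -3.16*j^3 - 3.63*j^2 - 2.4*j + 0.09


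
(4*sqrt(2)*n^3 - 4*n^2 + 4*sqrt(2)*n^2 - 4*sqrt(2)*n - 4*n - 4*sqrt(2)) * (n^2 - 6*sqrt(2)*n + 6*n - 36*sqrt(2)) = 4*sqrt(2)*n^5 - 52*n^4 + 28*sqrt(2)*n^4 - 364*n^3 + 44*sqrt(2)*n^3 - 264*n^2 + 140*sqrt(2)*n^2 + 120*sqrt(2)*n + 336*n + 288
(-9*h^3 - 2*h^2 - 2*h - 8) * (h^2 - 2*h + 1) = -9*h^5 + 16*h^4 - 7*h^3 - 6*h^2 + 14*h - 8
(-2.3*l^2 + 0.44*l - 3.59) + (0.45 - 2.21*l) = -2.3*l^2 - 1.77*l - 3.14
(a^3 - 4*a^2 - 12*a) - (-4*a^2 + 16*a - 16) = a^3 - 28*a + 16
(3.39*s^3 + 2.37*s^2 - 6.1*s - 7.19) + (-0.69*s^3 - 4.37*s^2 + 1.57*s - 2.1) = 2.7*s^3 - 2.0*s^2 - 4.53*s - 9.29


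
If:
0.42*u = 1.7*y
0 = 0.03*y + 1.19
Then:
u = -160.56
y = -39.67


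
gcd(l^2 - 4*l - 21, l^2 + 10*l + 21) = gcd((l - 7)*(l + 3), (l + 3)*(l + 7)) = l + 3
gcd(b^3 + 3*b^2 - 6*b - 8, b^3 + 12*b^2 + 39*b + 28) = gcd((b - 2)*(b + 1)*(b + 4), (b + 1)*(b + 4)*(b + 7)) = b^2 + 5*b + 4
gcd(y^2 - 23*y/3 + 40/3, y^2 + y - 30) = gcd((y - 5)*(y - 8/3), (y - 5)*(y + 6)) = y - 5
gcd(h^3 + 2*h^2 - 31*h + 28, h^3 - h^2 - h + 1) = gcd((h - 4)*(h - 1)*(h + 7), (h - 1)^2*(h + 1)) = h - 1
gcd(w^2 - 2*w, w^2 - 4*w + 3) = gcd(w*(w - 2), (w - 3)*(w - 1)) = 1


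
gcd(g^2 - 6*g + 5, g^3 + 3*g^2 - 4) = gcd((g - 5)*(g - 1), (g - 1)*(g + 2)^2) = g - 1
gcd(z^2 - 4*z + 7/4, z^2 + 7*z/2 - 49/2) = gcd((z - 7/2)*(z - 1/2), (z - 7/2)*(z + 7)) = z - 7/2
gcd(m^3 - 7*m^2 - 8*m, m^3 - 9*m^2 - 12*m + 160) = m - 8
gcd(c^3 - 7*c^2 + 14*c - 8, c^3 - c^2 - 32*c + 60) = c - 2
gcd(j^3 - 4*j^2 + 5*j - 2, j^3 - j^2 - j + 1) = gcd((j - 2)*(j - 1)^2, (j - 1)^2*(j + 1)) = j^2 - 2*j + 1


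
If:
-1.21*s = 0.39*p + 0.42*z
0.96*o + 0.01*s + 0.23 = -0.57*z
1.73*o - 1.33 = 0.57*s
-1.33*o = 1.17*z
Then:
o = -0.60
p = 12.18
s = -4.17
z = 0.69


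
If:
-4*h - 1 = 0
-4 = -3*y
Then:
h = -1/4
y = 4/3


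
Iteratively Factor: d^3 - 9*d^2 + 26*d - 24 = (d - 4)*(d^2 - 5*d + 6) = (d - 4)*(d - 3)*(d - 2)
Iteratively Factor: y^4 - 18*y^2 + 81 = (y - 3)*(y^3 + 3*y^2 - 9*y - 27) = (y - 3)*(y + 3)*(y^2 - 9) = (y - 3)*(y + 3)^2*(y - 3)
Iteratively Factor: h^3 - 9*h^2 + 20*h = (h - 4)*(h^2 - 5*h) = (h - 5)*(h - 4)*(h)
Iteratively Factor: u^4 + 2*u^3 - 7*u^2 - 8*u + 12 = (u - 1)*(u^3 + 3*u^2 - 4*u - 12) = (u - 1)*(u + 3)*(u^2 - 4) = (u - 2)*(u - 1)*(u + 3)*(u + 2)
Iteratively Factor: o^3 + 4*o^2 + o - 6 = (o + 2)*(o^2 + 2*o - 3) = (o - 1)*(o + 2)*(o + 3)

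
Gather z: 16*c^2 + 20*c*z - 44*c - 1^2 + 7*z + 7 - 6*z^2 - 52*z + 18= 16*c^2 - 44*c - 6*z^2 + z*(20*c - 45) + 24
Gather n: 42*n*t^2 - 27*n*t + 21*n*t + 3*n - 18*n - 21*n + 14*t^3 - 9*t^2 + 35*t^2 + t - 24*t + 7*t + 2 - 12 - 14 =n*(42*t^2 - 6*t - 36) + 14*t^3 + 26*t^2 - 16*t - 24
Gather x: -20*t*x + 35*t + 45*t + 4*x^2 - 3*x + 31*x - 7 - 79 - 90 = 80*t + 4*x^2 + x*(28 - 20*t) - 176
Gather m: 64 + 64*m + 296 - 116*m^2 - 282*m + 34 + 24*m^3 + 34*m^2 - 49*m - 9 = 24*m^3 - 82*m^2 - 267*m + 385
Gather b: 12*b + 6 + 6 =12*b + 12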